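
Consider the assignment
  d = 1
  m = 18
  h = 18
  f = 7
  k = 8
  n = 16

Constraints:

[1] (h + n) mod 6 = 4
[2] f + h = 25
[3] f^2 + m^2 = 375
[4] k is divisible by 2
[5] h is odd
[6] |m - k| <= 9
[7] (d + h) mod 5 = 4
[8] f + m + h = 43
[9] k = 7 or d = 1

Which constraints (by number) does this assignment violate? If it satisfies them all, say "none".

[1] h + n = 34; 34 mod 6 = 4  OK
[2] f + h = 7 + 18 = 25  OK
[3] f^2 + m^2 = 7^2 + 18^2 = 49 + 324 = 373, not 375  FAIL
[4] 8 / 2 = 4, so 2 divides 8  OK
[5] h = 18 is even  FAIL
[6] |18 - 8| = 10; 10 > 9, exceeds bound 9  FAIL
[7] d + h = 19; 19 mod 5 = 4  OK
[8] f + m + h = 7 + 18 + 18 = 43  OK
[9] k = 8 ≠ 7, but d = 1 = 1 (second disjunct)  OK

The assignment fails constraints 3, 5, and 6.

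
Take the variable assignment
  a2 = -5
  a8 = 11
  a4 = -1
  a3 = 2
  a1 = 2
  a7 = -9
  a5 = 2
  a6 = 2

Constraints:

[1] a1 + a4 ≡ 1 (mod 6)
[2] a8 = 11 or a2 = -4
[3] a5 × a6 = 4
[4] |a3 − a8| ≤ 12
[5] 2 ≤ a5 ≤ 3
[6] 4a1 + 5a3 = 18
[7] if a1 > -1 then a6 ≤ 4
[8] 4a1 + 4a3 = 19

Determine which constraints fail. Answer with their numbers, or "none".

[1] a1 + a4 = 1; 1 mod 6 = 1 — satisfied.
[2] a8 = 11 = 11 (first disjunct) — satisfied.
[3] a5 × a6 = 2 × 2 = 4 — satisfied.
[4] |2 − 11| = 9; 9 ≤ 12 — satisfied.
[5] a5 = 2 lies in [2, 3] — satisfied.
[6] 4a1 + 5a3 = 4(2) + 5(2) = 18 — satisfied.
[7] a1 = 2 > -1, so we need a6 ≤ 4; a6 = 2 ≤ 4 — satisfied.
[8] 4a1 + 4a3 = 4(2) + 4(2) = 16, not 19 — violated.

Constraint 8 does not hold.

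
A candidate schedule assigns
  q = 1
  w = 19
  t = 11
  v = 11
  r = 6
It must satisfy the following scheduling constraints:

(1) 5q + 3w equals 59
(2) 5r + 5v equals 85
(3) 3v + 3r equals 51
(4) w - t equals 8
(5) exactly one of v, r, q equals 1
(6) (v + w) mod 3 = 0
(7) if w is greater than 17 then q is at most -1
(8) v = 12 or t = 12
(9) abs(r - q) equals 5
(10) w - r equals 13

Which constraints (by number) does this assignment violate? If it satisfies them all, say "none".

Constraints 1, 7, and 8 do not hold.

(1) 5q + 3w = 5(1) + 3(19) = 62, not 59  no
(2) 5r + 5v = 5(6) + 5(11) = 85  yes
(3) 3v + 3r = 3(11) + 3(6) = 51  yes
(4) w - t = 19 - 11 = 8  yes
(5) v=11, r=6, q=1; 1 of them equals 1  yes
(6) v + w = 30; 30 mod 3 = 0  yes
(7) w = 19 > 17, so we need q ≤ -1; but q = 1 > -1  no
(8) v = 11 ≠ 12 and t = 11 ≠ 12; both disjuncts false  no
(9) abs(6 - 1) = 5  yes
(10) w - r = 19 - 6 = 13  yes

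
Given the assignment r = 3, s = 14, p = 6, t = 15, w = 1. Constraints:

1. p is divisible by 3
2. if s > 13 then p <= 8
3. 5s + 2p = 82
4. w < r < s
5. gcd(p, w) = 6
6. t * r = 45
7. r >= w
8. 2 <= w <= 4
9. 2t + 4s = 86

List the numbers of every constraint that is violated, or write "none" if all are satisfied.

Violated: 5, 8.

1. 6 / 3 = 2, so 3 divides 6 — holds.
2. s = 14 > 13, so we need p ≤ 8; p = 6 ≤ 8 — holds.
3. 5s + 2p = 5(14) + 2(6) = 82 — holds.
4. values 1 < 3 < 14 — holds.
5. gcd(6, 1) = 1, not 6 — fails.
6. t * r = 15 * 3 = 45 — holds.
7. r = 3, w = 1; 3 ≥ 1 — holds.
8. w = 1 is outside [2, 4] — fails.
9. 2t + 4s = 2(15) + 4(14) = 86 — holds.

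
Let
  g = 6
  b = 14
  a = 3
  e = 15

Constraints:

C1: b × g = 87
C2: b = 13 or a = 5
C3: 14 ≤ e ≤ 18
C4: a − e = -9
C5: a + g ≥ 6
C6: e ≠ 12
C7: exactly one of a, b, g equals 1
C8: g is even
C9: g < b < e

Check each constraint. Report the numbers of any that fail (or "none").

The assignment fails constraints 1, 2, 4, and 7.

C1: b × g = 14 × 6 = 84, not 87 — fails.
C2: b = 14 ≠ 13 and a = 3 ≠ 5; both disjuncts false — fails.
C3: e = 15 lies in [14, 18] — holds.
C4: a − e = 3 − 15 = -12, not -9 — fails.
C5: a + g = 3 + 6 = 9; 9 ≥ 6 — holds.
C6: e = 15, and 15 ≠ 12 — holds.
C7: a=3, b=14, g=6; 0 of them equal 1, not exactly one — fails.
C8: g = 6 is even — holds.
C9: values 6 < 14 < 15 — holds.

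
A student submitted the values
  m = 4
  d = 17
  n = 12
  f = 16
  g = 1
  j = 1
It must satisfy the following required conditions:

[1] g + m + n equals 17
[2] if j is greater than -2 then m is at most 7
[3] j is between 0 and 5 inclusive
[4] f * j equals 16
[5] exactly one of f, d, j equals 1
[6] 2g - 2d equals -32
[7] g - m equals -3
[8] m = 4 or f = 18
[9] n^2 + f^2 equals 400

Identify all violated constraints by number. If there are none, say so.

[1] g + m + n = 1 + 4 + 12 = 17 — satisfied.
[2] j = 1 > -2, so we need m ≤ 7; m = 4 ≤ 7 — satisfied.
[3] j = 1 lies in [0, 5] — satisfied.
[4] f * j = 16 * 1 = 16 — satisfied.
[5] f=16, d=17, j=1; 1 of them equals 1 — satisfied.
[6] 2g - 2d = 2(1) - 2(17) = -32 — satisfied.
[7] g - m = 1 - 4 = -3 — satisfied.
[8] m = 4 = 4 (first disjunct) — satisfied.
[9] n^2 + f^2 = 12^2 + 16^2 = 144 + 256 = 400 — satisfied.

All constraints are satisfied.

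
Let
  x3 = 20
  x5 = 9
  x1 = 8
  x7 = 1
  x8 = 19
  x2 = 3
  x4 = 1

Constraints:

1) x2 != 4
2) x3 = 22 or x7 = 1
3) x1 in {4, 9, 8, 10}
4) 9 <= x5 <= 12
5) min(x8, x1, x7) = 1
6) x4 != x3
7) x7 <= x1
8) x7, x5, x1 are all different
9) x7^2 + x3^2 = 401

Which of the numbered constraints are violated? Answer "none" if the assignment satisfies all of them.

Yes — all constraints hold.

1) x2 = 3, and 3 ≠ 4  ✓
2) x3 = 20 ≠ 22, but x7 = 1 = 1 (second disjunct)  ✓
3) x1 = 8 is in {4, 9, 8, 10}  ✓
4) x5 = 9 lies in [9, 12]  ✓
5) min(19, 8, 1) = 1  ✓
6) x4 = 1, x3 = 20; distinct  ✓
7) x7 = 1, x1 = 8; 1 ≤ 8  ✓
8) values 1, 9, 8 are pairwise distinct  ✓
9) x7^2 + x3^2 = 1^2 + 20^2 = 1 + 400 = 401  ✓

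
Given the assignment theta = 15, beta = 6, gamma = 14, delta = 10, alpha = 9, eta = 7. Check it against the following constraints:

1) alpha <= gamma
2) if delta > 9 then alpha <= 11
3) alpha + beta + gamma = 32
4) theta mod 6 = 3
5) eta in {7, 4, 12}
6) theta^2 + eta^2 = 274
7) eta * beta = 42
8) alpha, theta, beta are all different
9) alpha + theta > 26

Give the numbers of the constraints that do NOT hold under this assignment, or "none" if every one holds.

1) alpha = 9, gamma = 14; 9 ≤ 14  holds
2) delta = 10 > 9, so we need alpha ≤ 11; alpha = 9 ≤ 11  holds
3) alpha + beta + gamma = 9 + 6 + 14 = 29, not 32  fails
4) 15 mod 6 = 3  holds
5) eta = 7 is in {7, 4, 12}  holds
6) theta^2 + eta^2 = 15^2 + 7^2 = 225 + 49 = 274  holds
7) eta * beta = 7 * 6 = 42  holds
8) values 9, 15, 6 are pairwise distinct  holds
9) alpha + theta = 9 + 15 = 24; 24 ≤ 26, bound 26 not met  fails

Constraints 3 and 9 are violated.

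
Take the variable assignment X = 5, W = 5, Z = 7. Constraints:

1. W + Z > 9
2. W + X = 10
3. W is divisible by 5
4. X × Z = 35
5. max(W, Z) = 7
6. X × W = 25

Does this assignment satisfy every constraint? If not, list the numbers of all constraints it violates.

1. W + Z = 5 + 7 = 12; 12 > 9  ✔
2. W + X = 5 + 5 = 10  ✔
3. 5 / 5 = 1, so 5 divides 5  ✔
4. X × Z = 5 × 7 = 35  ✔
5. max(5, 7) = 7  ✔
6. X × W = 5 × 5 = 25  ✔

All constraints are satisfied.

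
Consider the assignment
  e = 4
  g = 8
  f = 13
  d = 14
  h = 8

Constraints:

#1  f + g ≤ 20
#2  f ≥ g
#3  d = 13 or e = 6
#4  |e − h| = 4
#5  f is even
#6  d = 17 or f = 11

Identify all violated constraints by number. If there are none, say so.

#1 f + g = 13 + 8 = 21; 21 > 20, bound 20 not met  no
#2 f = 13, g = 8; 13 ≥ 8  yes
#3 d = 14 ≠ 13 and e = 4 ≠ 6; both disjuncts false  no
#4 |4 − 8| = 4  yes
#5 f = 13 is odd  no
#6 d = 14 ≠ 17 and f = 13 ≠ 11; both disjuncts false  no

No — constraints 1, 3, 5, and 6 are not satisfied.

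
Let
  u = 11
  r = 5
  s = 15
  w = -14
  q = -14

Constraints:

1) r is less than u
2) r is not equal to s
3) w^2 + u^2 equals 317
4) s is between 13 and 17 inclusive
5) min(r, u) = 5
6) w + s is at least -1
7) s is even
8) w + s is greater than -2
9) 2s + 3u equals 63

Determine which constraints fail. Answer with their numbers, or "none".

Constraint 7 does not hold.

1) r = 5, u = 11; 5 < 11 — OK.
2) r = 5, s = 15; distinct — OK.
3) w^2 + u^2 = (-14)^2 + 11^2 = 196 + 121 = 317 — OK.
4) s = 15 lies in [13, 17] — OK.
5) min(5, 11) = 5 — OK.
6) w + s = -14 + 15 = 1; 1 ≥ -1 — OK.
7) s = 15 is odd — violated.
8) w + s = -14 + 15 = 1; 1 > -2 — OK.
9) 2s + 3u = 2(15) + 3(11) = 63 — OK.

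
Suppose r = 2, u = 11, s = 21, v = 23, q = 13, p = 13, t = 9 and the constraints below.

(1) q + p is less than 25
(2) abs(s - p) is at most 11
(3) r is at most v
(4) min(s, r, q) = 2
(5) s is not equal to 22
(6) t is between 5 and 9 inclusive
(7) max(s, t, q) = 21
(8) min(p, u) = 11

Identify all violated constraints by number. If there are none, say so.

(1) q + p = 13 + 13 = 26; 26 ≥ 25, bound 25 not met — violated.
(2) abs(21 - 13) = 8; 8 ≤ 11 — OK.
(3) r = 2, v = 23; 2 ≤ 23 — OK.
(4) min(21, 2, 13) = 2 — OK.
(5) s = 21, and 21 ≠ 22 — OK.
(6) t = 9 lies in [5, 9] — OK.
(7) max(21, 9, 13) = 21 — OK.
(8) min(13, 11) = 11 — OK.

Violated: 1.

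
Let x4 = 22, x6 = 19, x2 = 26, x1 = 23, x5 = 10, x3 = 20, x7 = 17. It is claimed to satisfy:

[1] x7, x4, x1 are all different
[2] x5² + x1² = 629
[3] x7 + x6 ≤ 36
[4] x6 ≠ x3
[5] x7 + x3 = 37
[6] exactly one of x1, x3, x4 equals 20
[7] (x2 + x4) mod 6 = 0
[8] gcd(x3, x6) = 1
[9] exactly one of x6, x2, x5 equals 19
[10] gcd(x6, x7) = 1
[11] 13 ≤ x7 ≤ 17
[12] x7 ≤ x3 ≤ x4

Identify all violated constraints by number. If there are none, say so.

No violations.

[1] values 17, 22, 23 are pairwise distinct — holds.
[2] x5² + x1² = 10² + 23² = 100 + 529 = 629 — holds.
[3] x7 + x6 = 17 + 19 = 36; 36 ≤ 36 — holds.
[4] x6 = 19, x3 = 20; distinct — holds.
[5] x7 + x3 = 17 + 20 = 37 — holds.
[6] x1=23, x3=20, x4=22; 1 of them equals 20 — holds.
[7] x2 + x4 = 48; 48 mod 6 = 0 — holds.
[8] gcd(20, 19) = 1 — holds.
[9] x6=19, x2=26, x5=10; 1 of them equals 19 — holds.
[10] gcd(19, 17) = 1 — holds.
[11] x7 = 17 lies in [13, 17] — holds.
[12] values 17 ≤ 20 ≤ 22 — holds.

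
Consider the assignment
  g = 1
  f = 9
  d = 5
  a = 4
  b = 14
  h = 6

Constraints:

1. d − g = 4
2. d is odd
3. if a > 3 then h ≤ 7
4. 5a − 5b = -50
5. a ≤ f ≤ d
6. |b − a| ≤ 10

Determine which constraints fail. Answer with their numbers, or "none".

1. d − g = 5 − 1 = 4  ✔
2. d = 5 is odd  ✔
3. a = 4 > 3, so we need h ≤ 7; h = 6 ≤ 7  ✔
4. 5a − 5b = 5(4) − 5(14) = -50  ✔
5. values 4, 9, 5; f = 9 is not ≤ d = 5  ✘
6. |14 − 4| = 10; 10 ≤ 10  ✔

Violated: 5.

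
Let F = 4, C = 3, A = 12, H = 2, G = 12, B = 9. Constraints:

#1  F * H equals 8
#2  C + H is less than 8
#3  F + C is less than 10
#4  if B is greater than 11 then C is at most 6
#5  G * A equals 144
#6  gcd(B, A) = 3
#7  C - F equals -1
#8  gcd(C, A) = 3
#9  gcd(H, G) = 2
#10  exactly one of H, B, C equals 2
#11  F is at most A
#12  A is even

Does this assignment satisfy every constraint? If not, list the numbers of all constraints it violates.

#1 F * H = 4 * 2 = 8 — holds.
#2 C + H = 3 + 2 = 5; 5 < 8 — holds.
#3 F + C = 4 + 3 = 7; 7 < 10 — holds.
#4 B = 9, not > 11; antecedent false, conditional vacuously true — holds.
#5 G * A = 12 * 12 = 144 — holds.
#6 gcd(9, 12) = 3 — holds.
#7 C - F = 3 - 4 = -1 — holds.
#8 gcd(3, 12) = 3 — holds.
#9 gcd(2, 12) = 2 — holds.
#10 H=2, B=9, C=3; 1 of them equals 2 — holds.
#11 F = 4, A = 12; 4 ≤ 12 — holds.
#12 A = 12 is even — holds.

Yes — all constraints hold.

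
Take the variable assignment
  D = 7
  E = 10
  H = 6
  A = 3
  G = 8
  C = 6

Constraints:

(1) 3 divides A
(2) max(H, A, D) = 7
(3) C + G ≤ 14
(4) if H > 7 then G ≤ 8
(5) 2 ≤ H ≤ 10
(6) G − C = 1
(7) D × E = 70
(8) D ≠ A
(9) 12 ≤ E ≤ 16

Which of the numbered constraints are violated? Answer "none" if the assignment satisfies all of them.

Constraints 6, 9 are violated.

(1) 3 / 3 = 1, so 3 divides 3  holds
(2) max(6, 3, 7) = 7  holds
(3) C + G = 6 + 8 = 14; 14 ≤ 14  holds
(4) H = 6, not > 7; antecedent false, conditional vacuously true  holds
(5) H = 6 lies in [2, 10]  holds
(6) G − C = 8 − 6 = 2, not 1  fails
(7) D × E = 7 × 10 = 70  holds
(8) D = 7, A = 3; distinct  holds
(9) E = 10 is outside [12, 16]  fails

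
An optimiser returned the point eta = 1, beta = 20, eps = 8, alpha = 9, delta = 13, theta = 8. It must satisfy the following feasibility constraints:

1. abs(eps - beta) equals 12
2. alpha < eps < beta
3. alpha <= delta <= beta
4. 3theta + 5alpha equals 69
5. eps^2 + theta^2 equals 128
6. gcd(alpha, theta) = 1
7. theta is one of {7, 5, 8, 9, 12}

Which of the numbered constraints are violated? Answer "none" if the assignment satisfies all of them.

Constraint 2 does not hold.

1. abs(8 - 20) = 12  holds
2. values 9, 8, 20; alpha = 9 is not < eps = 8  fails
3. values 9 <= 13 <= 20  holds
4. 3theta + 5alpha = 3(8) + 5(9) = 69  holds
5. eps^2 + theta^2 = 8^2 + 8^2 = 64 + 64 = 128  holds
6. gcd(9, 8) = 1  holds
7. theta = 8 is in {7, 5, 8, 9, 12}  holds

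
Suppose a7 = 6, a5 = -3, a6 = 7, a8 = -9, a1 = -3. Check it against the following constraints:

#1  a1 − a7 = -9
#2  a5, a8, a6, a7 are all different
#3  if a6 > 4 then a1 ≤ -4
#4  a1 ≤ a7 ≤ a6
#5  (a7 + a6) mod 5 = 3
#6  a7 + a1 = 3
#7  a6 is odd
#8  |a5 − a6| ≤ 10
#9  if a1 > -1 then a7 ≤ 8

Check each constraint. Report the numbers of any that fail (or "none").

#1 a1 − a7 = -3 − 6 = -9  yes
#2 values -3, -9, 7, 6 are pairwise distinct  yes
#3 a6 = 7 > 4, so we need a1 ≤ -4; but a1 = -3 > -4  no
#4 values -3 ≤ 6 ≤ 7  yes
#5 a7 + a6 = 13; 13 mod 5 = 3  yes
#6 a7 + a1 = 6 + (-3) = 3  yes
#7 a6 = 7 is odd  yes
#8 |-3 − 7| = 10; 10 ≤ 10  yes
#9 a1 = -3, not > -1; antecedent false, conditional vacuously true  yes

No — constraint 3 is not satisfied.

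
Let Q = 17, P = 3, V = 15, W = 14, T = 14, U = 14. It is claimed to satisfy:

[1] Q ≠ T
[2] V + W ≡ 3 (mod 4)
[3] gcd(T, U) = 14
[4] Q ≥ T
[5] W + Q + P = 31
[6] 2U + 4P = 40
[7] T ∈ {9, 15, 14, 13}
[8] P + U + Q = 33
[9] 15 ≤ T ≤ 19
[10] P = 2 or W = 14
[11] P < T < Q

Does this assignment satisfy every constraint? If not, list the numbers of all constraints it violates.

No — constraints 2, 5, 8, 9 are not satisfied.

[1] Q = 17, T = 14; distinct — holds.
[2] V + W = 29; 29 mod 4 = 1, not 3 — fails.
[3] gcd(14, 14) = 14 — holds.
[4] Q = 17, T = 14; 17 ≥ 14 — holds.
[5] W + Q + P = 14 + 17 + 3 = 34, not 31 — fails.
[6] 2U + 4P = 2(14) + 4(3) = 40 — holds.
[7] T = 14 is in {9, 15, 14, 13} — holds.
[8] P + U + Q = 3 + 14 + 17 = 34, not 33 — fails.
[9] T = 14 is outside [15, 19] — fails.
[10] P = 3 ≠ 2, but W = 14 = 14 (second disjunct) — holds.
[11] values 3 < 14 < 17 — holds.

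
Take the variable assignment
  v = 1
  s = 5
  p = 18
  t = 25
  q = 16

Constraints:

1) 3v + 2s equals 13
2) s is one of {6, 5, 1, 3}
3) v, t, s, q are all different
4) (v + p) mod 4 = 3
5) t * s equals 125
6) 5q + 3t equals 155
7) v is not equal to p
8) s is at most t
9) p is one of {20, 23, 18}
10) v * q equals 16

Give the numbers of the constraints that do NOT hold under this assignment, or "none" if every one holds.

The assignment satisfies every constraint.

1) 3v + 2s = 3(1) + 2(5) = 13 — holds.
2) s = 5 is in {6, 5, 1, 3} — holds.
3) values 1, 25, 5, 16 are pairwise distinct — holds.
4) v + p = 19; 19 mod 4 = 3 — holds.
5) t * s = 25 * 5 = 125 — holds.
6) 5q + 3t = 5(16) + 3(25) = 155 — holds.
7) v = 1, p = 18; distinct — holds.
8) s = 5, t = 25; 5 ≤ 25 — holds.
9) p = 18 is in {20, 23, 18} — holds.
10) v * q = 1 * 16 = 16 — holds.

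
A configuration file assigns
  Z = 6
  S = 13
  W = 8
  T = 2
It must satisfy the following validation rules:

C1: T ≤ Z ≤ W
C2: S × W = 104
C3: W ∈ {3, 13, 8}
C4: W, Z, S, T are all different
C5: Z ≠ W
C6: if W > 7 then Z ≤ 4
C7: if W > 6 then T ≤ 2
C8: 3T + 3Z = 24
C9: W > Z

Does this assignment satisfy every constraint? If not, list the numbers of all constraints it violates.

The assignment fails constraint 6.

C1: values 2 ≤ 6 ≤ 8 — holds.
C2: S × W = 13 × 8 = 104 — holds.
C3: W = 8 is in {3, 13, 8} — holds.
C4: values 8, 6, 13, 2 are pairwise distinct — holds.
C5: Z = 6, W = 8; distinct — holds.
C6: W = 8 > 7, so we need Z ≤ 4; but Z = 6 > 4 — fails.
C7: W = 8 > 6, so we need T ≤ 2; T = 2 ≤ 2 — holds.
C8: 3T + 3Z = 3(2) + 3(6) = 24 — holds.
C9: W = 8, Z = 6; 8 > 6 — holds.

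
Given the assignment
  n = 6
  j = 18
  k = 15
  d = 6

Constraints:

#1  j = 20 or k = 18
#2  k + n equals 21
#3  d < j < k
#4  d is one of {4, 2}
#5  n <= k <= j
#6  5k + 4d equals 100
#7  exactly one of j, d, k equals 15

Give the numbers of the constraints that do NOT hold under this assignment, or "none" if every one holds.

#1 j = 18 ≠ 20 and k = 15 ≠ 18; both disjuncts false  false
#2 k + n = 15 + 6 = 21  true
#3 values 6, 18, 15; j = 18 is not < k = 15  false
#4 d = 6 is not in {4, 2}  false
#5 values 6 <= 15 <= 18  true
#6 5k + 4d = 5(15) + 4(6) = 99, not 100  false
#7 j=18, d=6, k=15; 1 of them equals 15  true

No — constraints 1, 3, 4, and 6 are not satisfied.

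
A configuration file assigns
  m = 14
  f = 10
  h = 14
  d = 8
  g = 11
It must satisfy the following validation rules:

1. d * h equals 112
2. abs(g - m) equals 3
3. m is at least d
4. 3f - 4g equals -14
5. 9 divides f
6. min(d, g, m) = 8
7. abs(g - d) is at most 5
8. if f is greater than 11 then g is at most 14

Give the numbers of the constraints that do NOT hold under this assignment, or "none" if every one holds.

1. d * h = 8 * 14 = 112  ✔
2. abs(11 - 14) = 3  ✔
3. m = 14, d = 8; 14 ≥ 8  ✔
4. 3f - 4g = 3(10) - 4(11) = -14  ✔
5. 10 = 9*1 + 1, so 9 does not divide 10  ✘
6. min(8, 11, 14) = 8  ✔
7. abs(11 - 8) = 3; 3 ≤ 5  ✔
8. f = 10, not > 11; antecedent false, conditional vacuously true  ✔

The assignment fails constraint 5.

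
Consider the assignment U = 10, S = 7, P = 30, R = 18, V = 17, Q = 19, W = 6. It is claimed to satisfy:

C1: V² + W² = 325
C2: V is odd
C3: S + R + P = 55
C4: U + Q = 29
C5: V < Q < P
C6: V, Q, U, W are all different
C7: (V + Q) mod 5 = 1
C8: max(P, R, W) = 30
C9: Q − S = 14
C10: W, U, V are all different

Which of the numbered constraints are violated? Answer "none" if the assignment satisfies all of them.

C1: V² + W² = 17² + 6² = 289 + 36 = 325 — holds.
C2: V = 17 is odd — holds.
C3: S + R + P = 7 + 18 + 30 = 55 — holds.
C4: U + Q = 10 + 19 = 29 — holds.
C5: values 17 < 19 < 30 — holds.
C6: values 17, 19, 10, 6 are pairwise distinct — holds.
C7: V + Q = 36; 36 mod 5 = 1 — holds.
C8: max(30, 18, 6) = 30 — holds.
C9: Q − S = 19 − 7 = 12, not 14 — fails.
C10: values 6, 10, 17 are pairwise distinct — holds.

The assignment fails constraint 9.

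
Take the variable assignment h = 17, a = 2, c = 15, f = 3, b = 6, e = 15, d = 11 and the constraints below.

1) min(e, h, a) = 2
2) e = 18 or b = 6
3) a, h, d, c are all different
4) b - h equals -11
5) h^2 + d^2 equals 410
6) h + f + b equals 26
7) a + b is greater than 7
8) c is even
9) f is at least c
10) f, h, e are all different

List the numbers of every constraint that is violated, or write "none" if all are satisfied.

1) min(15, 17, 2) = 2  yes
2) e = 15 ≠ 18, but b = 6 = 6 (second disjunct)  yes
3) values 2, 17, 11, 15 are pairwise distinct  yes
4) b - h = 6 - 17 = -11  yes
5) h^2 + d^2 = 17^2 + 11^2 = 289 + 121 = 410  yes
6) h + f + b = 17 + 3 + 6 = 26  yes
7) a + b = 2 + 6 = 8; 8 > 7  yes
8) c = 15 is odd  no
9) f = 3, c = 15; 3 < 15 (want ≥)  no
10) values 3, 17, 15 are pairwise distinct  yes

Constraints 8, 9 do not hold.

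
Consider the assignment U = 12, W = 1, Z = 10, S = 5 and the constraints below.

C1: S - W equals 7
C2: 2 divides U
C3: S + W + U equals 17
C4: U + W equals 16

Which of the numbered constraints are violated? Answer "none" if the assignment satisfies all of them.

Constraints 1, 3, 4 are violated.

C1: S - W = 5 - 1 = 4, not 7 — fails.
C2: 12 / 2 = 6, so 2 divides 12 — holds.
C3: S + W + U = 5 + 1 + 12 = 18, not 17 — fails.
C4: U + W = 12 + 1 = 13, not 16 — fails.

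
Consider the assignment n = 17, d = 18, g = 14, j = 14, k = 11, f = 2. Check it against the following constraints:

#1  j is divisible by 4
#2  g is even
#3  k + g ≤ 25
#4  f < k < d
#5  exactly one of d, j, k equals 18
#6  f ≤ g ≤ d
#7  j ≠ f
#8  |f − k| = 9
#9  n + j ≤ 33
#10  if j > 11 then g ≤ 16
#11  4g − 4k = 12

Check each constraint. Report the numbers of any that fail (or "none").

#1 14 = 4×3 + 2, so 4 does not divide 14 — does not hold.
#2 g = 14 is even — holds.
#3 k + g = 11 + 14 = 25; 25 ≤ 25 — holds.
#4 values 2 < 11 < 18 — holds.
#5 d=18, j=14, k=11; 1 of them equals 18 — holds.
#6 values 2 ≤ 14 ≤ 18 — holds.
#7 j = 14, f = 2; distinct — holds.
#8 |2 − 11| = 9 — holds.
#9 n + j = 17 + 14 = 31; 31 ≤ 33 — holds.
#10 j = 14 > 11, so we need g ≤ 16; g = 14 ≤ 16 — holds.
#11 4g − 4k = 4(14) − 4(11) = 12 — holds.

Constraint 1 is violated.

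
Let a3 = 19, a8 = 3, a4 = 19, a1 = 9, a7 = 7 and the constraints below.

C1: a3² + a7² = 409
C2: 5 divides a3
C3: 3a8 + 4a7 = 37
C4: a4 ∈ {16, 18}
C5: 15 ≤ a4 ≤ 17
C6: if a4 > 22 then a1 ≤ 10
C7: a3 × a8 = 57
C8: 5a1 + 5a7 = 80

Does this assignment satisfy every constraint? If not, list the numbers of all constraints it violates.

C1: a3² + a7² = 19² + 7² = 361 + 49 = 410, not 409 — violated.
C2: 19 = 5×3 + 4, so 5 does not divide 19 — violated.
C3: 3a8 + 4a7 = 3(3) + 4(7) = 37 — OK.
C4: a4 = 19 is not in {16, 18} — violated.
C5: a4 = 19 is outside [15, 17] — violated.
C6: a4 = 19, not > 22; antecedent false, conditional vacuously true — OK.
C7: a3 × a8 = 19 × 3 = 57 — OK.
C8: 5a1 + 5a7 = 5(9) + 5(7) = 80 — OK.

Constraints 1, 2, 4, and 5 do not hold.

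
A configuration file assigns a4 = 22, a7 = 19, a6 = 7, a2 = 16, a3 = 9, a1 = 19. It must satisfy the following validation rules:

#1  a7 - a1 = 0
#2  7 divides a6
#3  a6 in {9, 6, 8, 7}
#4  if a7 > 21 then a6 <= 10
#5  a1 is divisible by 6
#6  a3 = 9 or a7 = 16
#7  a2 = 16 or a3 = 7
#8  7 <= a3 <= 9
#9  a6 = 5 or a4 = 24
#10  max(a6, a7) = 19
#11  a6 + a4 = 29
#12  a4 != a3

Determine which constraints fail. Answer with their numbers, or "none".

The assignment fails constraints 5, 9.

#1 a7 - a1 = 19 - 19 = 0  holds
#2 7 / 7 = 1, so 7 divides 7  holds
#3 a6 = 7 is in {9, 6, 8, 7}  holds
#4 a7 = 19, not > 21; antecedent false, conditional vacuously true  holds
#5 19 = 6*3 + 1, so 6 does not divide 19  fails
#6 a3 = 9 = 9 (first disjunct)  holds
#7 a2 = 16 = 16 (first disjunct)  holds
#8 a3 = 9 lies in [7, 9]  holds
#9 a6 = 7 ≠ 5 and a4 = 22 ≠ 24; both disjuncts false  fails
#10 max(7, 19) = 19  holds
#11 a6 + a4 = 7 + 22 = 29  holds
#12 a4 = 22, a3 = 9; distinct  holds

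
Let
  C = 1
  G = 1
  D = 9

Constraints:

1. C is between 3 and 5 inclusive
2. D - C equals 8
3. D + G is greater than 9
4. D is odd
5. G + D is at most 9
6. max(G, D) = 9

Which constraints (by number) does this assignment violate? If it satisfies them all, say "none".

Violated: 1 and 5.

1. C = 1 is outside [3, 5]  ✘
2. D - C = 9 - 1 = 8  ✔
3. D + G = 9 + 1 = 10; 10 > 9  ✔
4. D = 9 is odd  ✔
5. G + D = 1 + 9 = 10; 10 > 9, bound 9 not met  ✘
6. max(1, 9) = 9  ✔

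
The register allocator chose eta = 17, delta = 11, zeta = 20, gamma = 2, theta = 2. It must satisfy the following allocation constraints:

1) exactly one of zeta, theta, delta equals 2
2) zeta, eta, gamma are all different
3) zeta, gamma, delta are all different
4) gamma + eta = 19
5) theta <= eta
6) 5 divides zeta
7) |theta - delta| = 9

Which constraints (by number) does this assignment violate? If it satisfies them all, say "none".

The assignment satisfies every constraint.

1) zeta=20, theta=2, delta=11; 1 of them equals 2  yes
2) values 20, 17, 2 are pairwise distinct  yes
3) values 20, 2, 11 are pairwise distinct  yes
4) gamma + eta = 2 + 17 = 19  yes
5) theta = 2, eta = 17; 2 ≤ 17  yes
6) 20 / 5 = 4, so 5 divides 20  yes
7) |2 - 11| = 9  yes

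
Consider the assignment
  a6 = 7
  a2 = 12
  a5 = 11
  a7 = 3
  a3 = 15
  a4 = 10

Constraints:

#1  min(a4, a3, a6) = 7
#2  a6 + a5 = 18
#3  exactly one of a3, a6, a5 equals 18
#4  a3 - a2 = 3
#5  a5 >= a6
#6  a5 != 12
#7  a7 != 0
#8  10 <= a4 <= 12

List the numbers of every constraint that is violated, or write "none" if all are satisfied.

The assignment fails constraint 3.

#1 min(10, 15, 7) = 7 — holds.
#2 a6 + a5 = 7 + 11 = 18 — holds.
#3 a3=15, a6=7, a5=11; 0 of them equal 18, not exactly one — does not hold.
#4 a3 - a2 = 15 - 12 = 3 — holds.
#5 a5 = 11, a6 = 7; 11 ≥ 7 — holds.
#6 a5 = 11, and 11 ≠ 12 — holds.
#7 a7 = 3, and 3 ≠ 0 — holds.
#8 a4 = 10 lies in [10, 12] — holds.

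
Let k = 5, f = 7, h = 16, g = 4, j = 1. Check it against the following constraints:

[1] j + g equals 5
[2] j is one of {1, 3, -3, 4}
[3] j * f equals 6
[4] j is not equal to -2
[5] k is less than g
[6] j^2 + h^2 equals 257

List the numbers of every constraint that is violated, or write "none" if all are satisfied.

[1] j + g = 1 + 4 = 5  holds
[2] j = 1 is in {1, 3, -3, 4}  holds
[3] j * f = 1 * 7 = 7, not 6  fails
[4] j = 1, and 1 ≠ -2  holds
[5] k = 5, g = 4; 5 ≥ 4 (want <)  fails
[6] j^2 + h^2 = 1^2 + 16^2 = 1 + 256 = 257  holds

Constraints 3, 5 do not hold.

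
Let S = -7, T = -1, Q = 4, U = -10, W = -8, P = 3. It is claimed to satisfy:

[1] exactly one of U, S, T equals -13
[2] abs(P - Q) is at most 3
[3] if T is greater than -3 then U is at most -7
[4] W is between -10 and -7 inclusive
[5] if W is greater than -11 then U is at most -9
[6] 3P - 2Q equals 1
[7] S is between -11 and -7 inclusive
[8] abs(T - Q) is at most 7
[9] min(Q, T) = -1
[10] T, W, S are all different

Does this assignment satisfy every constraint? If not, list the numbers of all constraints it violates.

Constraint 1 does not hold.

[1] U=-10, S=-7, T=-1; 0 of them equal -13, not exactly one — violated.
[2] abs(3 - 4) = 1; 1 ≤ 3 — satisfied.
[3] T = -1 > -3, so we need U ≤ -7; U = -10 ≤ -7 — satisfied.
[4] W = -8 lies in [-10, -7] — satisfied.
[5] W = -8 > -11, so we need U ≤ -9; U = -10 ≤ -9 — satisfied.
[6] 3P - 2Q = 3(3) - 2(4) = 1 — satisfied.
[7] S = -7 lies in [-11, -7] — satisfied.
[8] abs(-1 - 4) = 5; 5 ≤ 7 — satisfied.
[9] min(4, -1) = -1 — satisfied.
[10] values -1, -8, -7 are pairwise distinct — satisfied.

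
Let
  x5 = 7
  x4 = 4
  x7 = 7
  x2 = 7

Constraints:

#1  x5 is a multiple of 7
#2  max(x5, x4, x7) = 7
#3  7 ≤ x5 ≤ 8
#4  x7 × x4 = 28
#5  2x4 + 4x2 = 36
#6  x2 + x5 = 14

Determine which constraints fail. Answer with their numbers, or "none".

None — every constraint holds.

#1 7 / 7 = 1, so 7 divides 7  holds
#2 max(7, 4, 7) = 7  holds
#3 x5 = 7 lies in [7, 8]  holds
#4 x7 × x4 = 7 × 4 = 28  holds
#5 2x4 + 4x2 = 2(4) + 4(7) = 36  holds
#6 x2 + x5 = 7 + 7 = 14  holds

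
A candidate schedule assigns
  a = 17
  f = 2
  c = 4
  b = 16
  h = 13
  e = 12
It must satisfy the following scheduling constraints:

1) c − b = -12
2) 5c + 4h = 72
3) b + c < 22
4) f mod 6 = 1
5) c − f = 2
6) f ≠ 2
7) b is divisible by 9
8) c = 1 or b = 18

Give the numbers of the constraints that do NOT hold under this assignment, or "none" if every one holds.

Violated: 4, 6, 7, and 8.

1) c − b = 4 − 16 = -12  ✔
2) 5c + 4h = 5(4) + 4(13) = 72  ✔
3) b + c = 16 + 4 = 20; 20 < 22  ✔
4) 2 mod 6 = 2, not 1  ✘
5) c − f = 4 − 2 = 2  ✔
6) f = 2, but 2 is required to differ  ✘
7) 16 = 9×1 + 7, so 9 does not divide 16  ✘
8) c = 4 ≠ 1 and b = 16 ≠ 18; both disjuncts false  ✘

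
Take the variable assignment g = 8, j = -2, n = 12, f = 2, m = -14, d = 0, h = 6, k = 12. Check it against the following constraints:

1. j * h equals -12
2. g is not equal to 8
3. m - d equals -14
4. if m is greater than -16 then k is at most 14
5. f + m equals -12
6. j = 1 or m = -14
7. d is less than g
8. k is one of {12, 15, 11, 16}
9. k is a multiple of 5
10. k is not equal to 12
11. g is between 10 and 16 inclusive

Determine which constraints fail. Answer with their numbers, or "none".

The assignment fails constraints 2, 9, 10, and 11.

1. j * h = -2 * 6 = -12 — satisfied.
2. g = 8, but 8 is required to differ — violated.
3. m - d = -14 - 0 = -14 — satisfied.
4. m = -14 > -16, so we need k ≤ 14; k = 12 ≤ 14 — satisfied.
5. f + m = 2 + (-14) = -12 — satisfied.
6. j = -2 ≠ 1, but m = -14 = -14 (second disjunct) — satisfied.
7. d = 0, g = 8; 0 < 8 — satisfied.
8. k = 12 is in {12, 15, 11, 16} — satisfied.
9. 12 = 5*2 + 2, so 5 does not divide 12 — violated.
10. k = 12, but 12 is required to differ — violated.
11. g = 8 is outside [10, 16] — violated.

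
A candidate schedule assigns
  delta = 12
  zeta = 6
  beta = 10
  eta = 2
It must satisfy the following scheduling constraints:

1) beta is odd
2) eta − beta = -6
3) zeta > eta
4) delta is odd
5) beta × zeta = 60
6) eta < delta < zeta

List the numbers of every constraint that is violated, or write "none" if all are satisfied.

1) beta = 10 is even — violated.
2) eta − beta = 2 − 10 = -8, not -6 — violated.
3) zeta = 6, eta = 2; 6 > 2 — OK.
4) delta = 12 is even — violated.
5) beta × zeta = 10 × 6 = 60 — OK.
6) values 2, 12, 6; delta = 12 is not < zeta = 6 — violated.

No — constraints 1, 2, 4, and 6 are not satisfied.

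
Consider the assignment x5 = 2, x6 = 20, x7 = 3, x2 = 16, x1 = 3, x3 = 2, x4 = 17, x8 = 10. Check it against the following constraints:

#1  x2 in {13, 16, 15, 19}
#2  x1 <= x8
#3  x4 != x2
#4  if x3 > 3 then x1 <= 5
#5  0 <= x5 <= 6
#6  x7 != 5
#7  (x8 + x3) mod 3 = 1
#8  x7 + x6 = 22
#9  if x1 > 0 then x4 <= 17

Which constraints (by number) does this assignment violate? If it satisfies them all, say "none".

#1 x2 = 16 is in {13, 16, 15, 19}  OK
#2 x1 = 3, x8 = 10; 3 ≤ 10  OK
#3 x4 = 17, x2 = 16; distinct  OK
#4 x3 = 2, not > 3; antecedent false, conditional vacuously true  OK
#5 x5 = 2 lies in [0, 6]  OK
#6 x7 = 3, and 3 ≠ 5  OK
#7 x8 + x3 = 12; 12 mod 3 = 0, not 1  FAIL
#8 x7 + x6 = 3 + 20 = 23, not 22  FAIL
#9 x1 = 3 > 0, so we need x4 ≤ 17; x4 = 17 ≤ 17  OK

Constraints 7 and 8 do not hold.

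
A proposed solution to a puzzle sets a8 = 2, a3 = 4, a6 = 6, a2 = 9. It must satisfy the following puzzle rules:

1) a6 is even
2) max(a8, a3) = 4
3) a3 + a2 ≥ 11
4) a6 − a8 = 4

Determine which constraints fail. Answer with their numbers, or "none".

None — every constraint holds.

1) a6 = 6 is even  ✓
2) max(2, 4) = 4  ✓
3) a3 + a2 = 4 + 9 = 13; 13 ≥ 11  ✓
4) a6 − a8 = 6 − 2 = 4  ✓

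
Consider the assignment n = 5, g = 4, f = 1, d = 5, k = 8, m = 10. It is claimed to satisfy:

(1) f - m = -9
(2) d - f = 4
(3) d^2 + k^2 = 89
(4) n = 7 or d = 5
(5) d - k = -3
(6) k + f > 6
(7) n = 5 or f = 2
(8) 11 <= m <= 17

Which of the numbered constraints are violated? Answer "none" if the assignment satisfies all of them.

(1) f - m = 1 - 10 = -9 — OK.
(2) d - f = 5 - 1 = 4 — OK.
(3) d^2 + k^2 = 5^2 + 8^2 = 25 + 64 = 89 — OK.
(4) n = 5 ≠ 7, but d = 5 = 5 (second disjunct) — OK.
(5) d - k = 5 - 8 = -3 — OK.
(6) k + f = 8 + 1 = 9; 9 > 6 — OK.
(7) n = 5 = 5 (first disjunct) — OK.
(8) m = 10 is outside [11, 17] — violated.

No — constraint 8 is not satisfied.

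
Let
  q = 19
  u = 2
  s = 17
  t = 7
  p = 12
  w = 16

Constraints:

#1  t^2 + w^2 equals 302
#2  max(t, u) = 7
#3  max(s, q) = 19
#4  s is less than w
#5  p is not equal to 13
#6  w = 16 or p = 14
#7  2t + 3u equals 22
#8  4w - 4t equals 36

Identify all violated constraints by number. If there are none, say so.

#1 t^2 + w^2 = 7^2 + 16^2 = 49 + 256 = 305, not 302 — does not hold.
#2 max(7, 2) = 7 — holds.
#3 max(17, 19) = 19 — holds.
#4 s = 17, w = 16; 17 ≥ 16 (want <) — does not hold.
#5 p = 12, and 12 ≠ 13 — holds.
#6 w = 16 = 16 (first disjunct) — holds.
#7 2t + 3u = 2(7) + 3(2) = 20, not 22 — does not hold.
#8 4w - 4t = 4(16) - 4(7) = 36 — holds.

Constraints 1, 4, and 7 do not hold.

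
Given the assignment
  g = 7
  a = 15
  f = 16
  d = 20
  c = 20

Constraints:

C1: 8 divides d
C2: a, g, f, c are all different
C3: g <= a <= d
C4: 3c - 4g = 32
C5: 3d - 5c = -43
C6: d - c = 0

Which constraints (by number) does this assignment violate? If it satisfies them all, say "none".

Violated: 1 and 5.

C1: 20 = 8*2 + 4, so 8 does not divide 20  false
C2: values 15, 7, 16, 20 are pairwise distinct  true
C3: values 7 <= 15 <= 20  true
C4: 3c - 4g = 3(20) - 4(7) = 32  true
C5: 3d - 5c = 3(20) - 5(20) = -40, not -43  false
C6: d - c = 20 - 20 = 0  true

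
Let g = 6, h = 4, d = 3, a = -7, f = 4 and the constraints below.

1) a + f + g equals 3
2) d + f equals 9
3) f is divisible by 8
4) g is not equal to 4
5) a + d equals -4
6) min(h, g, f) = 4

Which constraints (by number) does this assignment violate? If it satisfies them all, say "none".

1) a + f + g = -7 + 4 + 6 = 3  true
2) d + f = 3 + 4 = 7, not 9  false
3) 4 = 8*0 + 4, so 8 does not divide 4  false
4) g = 6, and 6 ≠ 4  true
5) a + d = -7 + 3 = -4  true
6) min(4, 6, 4) = 4  true

No — constraints 2 and 3 are not satisfied.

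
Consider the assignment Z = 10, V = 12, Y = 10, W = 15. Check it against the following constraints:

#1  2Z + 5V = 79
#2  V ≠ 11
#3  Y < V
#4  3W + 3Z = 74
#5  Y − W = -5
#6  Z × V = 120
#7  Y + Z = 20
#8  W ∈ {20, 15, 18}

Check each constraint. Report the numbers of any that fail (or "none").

#1 2Z + 5V = 2(10) + 5(12) = 80, not 79 — fails.
#2 V = 12, and 12 ≠ 11 — holds.
#3 Y = 10, V = 12; 10 < 12 — holds.
#4 3W + 3Z = 3(15) + 3(10) = 75, not 74 — fails.
#5 Y − W = 10 − 15 = -5 — holds.
#6 Z × V = 10 × 12 = 120 — holds.
#7 Y + Z = 10 + 10 = 20 — holds.
#8 W = 15 is in {20, 15, 18} — holds.

The assignment fails constraints 1, 4.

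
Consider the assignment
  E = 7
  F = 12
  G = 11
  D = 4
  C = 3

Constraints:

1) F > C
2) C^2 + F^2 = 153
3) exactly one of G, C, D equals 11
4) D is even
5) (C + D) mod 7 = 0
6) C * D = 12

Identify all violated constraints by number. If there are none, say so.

1) F = 12, C = 3; 12 > 3 — holds.
2) C^2 + F^2 = 3^2 + 12^2 = 9 + 144 = 153 — holds.
3) G=11, C=3, D=4; 1 of them equals 11 — holds.
4) D = 4 is even — holds.
5) C + D = 7; 7 mod 7 = 0 — holds.
6) C * D = 3 * 4 = 12 — holds.

All constraints are satisfied.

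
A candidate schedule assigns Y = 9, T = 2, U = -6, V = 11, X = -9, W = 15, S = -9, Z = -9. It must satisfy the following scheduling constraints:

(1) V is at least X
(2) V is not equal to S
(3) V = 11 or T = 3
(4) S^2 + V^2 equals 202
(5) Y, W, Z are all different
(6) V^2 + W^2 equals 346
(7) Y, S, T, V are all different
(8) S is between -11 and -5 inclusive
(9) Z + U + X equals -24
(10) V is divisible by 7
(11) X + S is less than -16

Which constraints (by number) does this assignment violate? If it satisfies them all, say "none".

(1) V = 11, X = -9; 11 ≥ -9  yes
(2) V = 11, S = -9; distinct  yes
(3) V = 11 = 11 (first disjunct)  yes
(4) S^2 + V^2 = (-9)^2 + 11^2 = 81 + 121 = 202  yes
(5) values 9, 15, -9 are pairwise distinct  yes
(6) V^2 + W^2 = 11^2 + 15^2 = 121 + 225 = 346  yes
(7) values 9, -9, 2, 11 are pairwise distinct  yes
(8) S = -9 lies in [-11, -5]  yes
(9) Z + U + X = -9 + (-6) + (-9) = -24  yes
(10) 11 = 7*1 + 4, so 7 does not divide 11  no
(11) X + S = -9 + (-9) = -18; -18 < -16  yes

Constraint 10 is violated.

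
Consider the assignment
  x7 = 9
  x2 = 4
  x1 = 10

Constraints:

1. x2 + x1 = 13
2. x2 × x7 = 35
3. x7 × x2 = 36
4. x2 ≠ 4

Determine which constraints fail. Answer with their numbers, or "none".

Violated: 1, 2, and 4.

1. x2 + x1 = 4 + 10 = 14, not 13  FAIL
2. x2 × x7 = 4 × 9 = 36, not 35  FAIL
3. x7 × x2 = 9 × 4 = 36  OK
4. x2 = 4, but 4 is required to differ  FAIL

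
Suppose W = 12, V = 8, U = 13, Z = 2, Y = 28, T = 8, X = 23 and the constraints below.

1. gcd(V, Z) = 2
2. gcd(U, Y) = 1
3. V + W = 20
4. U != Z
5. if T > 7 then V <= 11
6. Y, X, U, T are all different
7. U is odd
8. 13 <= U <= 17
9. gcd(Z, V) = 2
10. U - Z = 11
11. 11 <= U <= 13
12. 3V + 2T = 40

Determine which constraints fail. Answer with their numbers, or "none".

No violations.

1. gcd(8, 2) = 2 — satisfied.
2. gcd(13, 28) = 1 — satisfied.
3. V + W = 8 + 12 = 20 — satisfied.
4. U = 13, Z = 2; distinct — satisfied.
5. T = 8 > 7, so we need V ≤ 11; V = 8 ≤ 11 — satisfied.
6. values 28, 23, 13, 8 are pairwise distinct — satisfied.
7. U = 13 is odd — satisfied.
8. U = 13 lies in [13, 17] — satisfied.
9. gcd(2, 8) = 2 — satisfied.
10. U - Z = 13 - 2 = 11 — satisfied.
11. U = 13 lies in [11, 13] — satisfied.
12. 3V + 2T = 3(8) + 2(8) = 40 — satisfied.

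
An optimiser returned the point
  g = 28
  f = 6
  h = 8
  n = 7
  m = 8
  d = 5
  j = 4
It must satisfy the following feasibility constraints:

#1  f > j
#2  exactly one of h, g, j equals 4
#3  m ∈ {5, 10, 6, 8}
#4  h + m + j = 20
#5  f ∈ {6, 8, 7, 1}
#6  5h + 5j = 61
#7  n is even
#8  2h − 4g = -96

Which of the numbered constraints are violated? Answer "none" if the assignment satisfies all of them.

#1 f = 6, j = 4; 6 > 4  ✔
#2 h=8, g=28, j=4; 1 of them equals 4  ✔
#3 m = 8 is in {5, 10, 6, 8}  ✔
#4 h + m + j = 8 + 8 + 4 = 20  ✔
#5 f = 6 is in {6, 8, 7, 1}  ✔
#6 5h + 5j = 5(8) + 5(4) = 60, not 61  ✘
#7 n = 7 is odd  ✘
#8 2h − 4g = 2(8) − 4(28) = -96  ✔

Constraints 6 and 7 do not hold.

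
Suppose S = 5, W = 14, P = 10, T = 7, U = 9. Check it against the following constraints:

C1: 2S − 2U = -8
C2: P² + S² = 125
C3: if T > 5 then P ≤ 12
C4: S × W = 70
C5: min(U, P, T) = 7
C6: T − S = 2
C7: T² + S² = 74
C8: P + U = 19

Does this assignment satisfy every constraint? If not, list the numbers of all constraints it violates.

All constraints are satisfied.

C1: 2S − 2U = 2(5) − 2(9) = -8 — satisfied.
C2: P² + S² = 10² + 5² = 100 + 25 = 125 — satisfied.
C3: T = 7 > 5, so we need P ≤ 12; P = 10 ≤ 12 — satisfied.
C4: S × W = 5 × 14 = 70 — satisfied.
C5: min(9, 10, 7) = 7 — satisfied.
C6: T − S = 7 − 5 = 2 — satisfied.
C7: T² + S² = 7² + 5² = 49 + 25 = 74 — satisfied.
C8: P + U = 10 + 9 = 19 — satisfied.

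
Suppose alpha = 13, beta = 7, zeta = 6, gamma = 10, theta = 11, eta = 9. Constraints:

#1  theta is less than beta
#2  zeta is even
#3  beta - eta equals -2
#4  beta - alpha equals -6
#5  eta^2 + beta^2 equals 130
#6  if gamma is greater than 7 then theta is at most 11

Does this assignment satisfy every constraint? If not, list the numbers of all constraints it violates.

The assignment fails constraint 1.

#1 theta = 11, beta = 7; 11 ≥ 7 (want <)  false
#2 zeta = 6 is even  true
#3 beta - eta = 7 - 9 = -2  true
#4 beta - alpha = 7 - 13 = -6  true
#5 eta^2 + beta^2 = 9^2 + 7^2 = 81 + 49 = 130  true
#6 gamma = 10 > 7, so we need theta ≤ 11; theta = 11 ≤ 11  true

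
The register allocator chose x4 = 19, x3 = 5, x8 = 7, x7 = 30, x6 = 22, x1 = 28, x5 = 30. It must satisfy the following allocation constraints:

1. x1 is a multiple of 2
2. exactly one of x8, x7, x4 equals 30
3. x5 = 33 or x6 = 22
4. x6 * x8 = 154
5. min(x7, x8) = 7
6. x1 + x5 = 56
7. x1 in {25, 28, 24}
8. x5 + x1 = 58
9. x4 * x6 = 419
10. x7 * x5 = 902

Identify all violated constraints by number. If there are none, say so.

Constraints 6, 9, and 10 do not hold.

1. 28 / 2 = 14, so 2 divides 28 — OK.
2. x8=7, x7=30, x4=19; 1 of them equals 30 — OK.
3. x5 = 30 ≠ 33, but x6 = 22 = 22 (second disjunct) — OK.
4. x6 * x8 = 22 * 7 = 154 — OK.
5. min(30, 7) = 7 — OK.
6. x1 + x5 = 28 + 30 = 58, not 56 — violated.
7. x1 = 28 is in {25, 28, 24} — OK.
8. x5 + x1 = 30 + 28 = 58 — OK.
9. x4 * x6 = 19 * 22 = 418, not 419 — violated.
10. x7 * x5 = 30 * 30 = 900, not 902 — violated.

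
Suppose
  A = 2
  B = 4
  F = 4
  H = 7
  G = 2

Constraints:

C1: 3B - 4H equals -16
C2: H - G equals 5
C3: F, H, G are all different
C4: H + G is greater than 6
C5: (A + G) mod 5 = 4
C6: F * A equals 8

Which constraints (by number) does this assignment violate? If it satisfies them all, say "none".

No violations.

C1: 3B - 4H = 3(4) - 4(7) = -16 — satisfied.
C2: H - G = 7 - 2 = 5 — satisfied.
C3: values 4, 7, 2 are pairwise distinct — satisfied.
C4: H + G = 7 + 2 = 9; 9 > 6 — satisfied.
C5: A + G = 4; 4 mod 5 = 4 — satisfied.
C6: F * A = 4 * 2 = 8 — satisfied.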